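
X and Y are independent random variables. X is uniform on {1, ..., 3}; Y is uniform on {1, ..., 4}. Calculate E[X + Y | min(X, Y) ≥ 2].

11/2

Outcomes with min(X, Y) ≥ 2: (2,2), (2,3), (2,4), (3,2), (3,3), (3,4), each with probability 1/12.
E[X + Y | min(X, Y) ≥ 2] = (4 + 5 + 6 + 5 + 6 + 7) / 6 = 11/2.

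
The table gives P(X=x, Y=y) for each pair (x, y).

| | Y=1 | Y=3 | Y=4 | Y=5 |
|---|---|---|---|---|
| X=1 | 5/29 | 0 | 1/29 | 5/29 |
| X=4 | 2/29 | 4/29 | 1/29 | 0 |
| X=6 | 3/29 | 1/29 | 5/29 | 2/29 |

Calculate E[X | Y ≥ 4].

P(Y ≥ 4) = 14/29.
Σ X·P over the event = 1·(1/29) + 1·(5/29) + 4·(1/29) + 6·(5/29) + 6·(2/29) = 52/29.
E[X | Y ≥ 4] = (52/29) / (14/29) = 26/7.

26/7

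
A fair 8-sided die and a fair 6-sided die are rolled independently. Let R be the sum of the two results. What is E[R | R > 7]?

P(R > 7) = 9/16.
Σ over the event: 8·1/8 + 9·1/8 + 10·5/48 + 11·1/12 + 12·1/16 + 13·1/24 + 14·1/48 = 17/3.
E[R | R > 7] = (17/3) / (9/16) = 272/27.

272/27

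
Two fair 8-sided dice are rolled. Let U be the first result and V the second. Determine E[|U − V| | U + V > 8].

P(U + V > 8) = 9/16.
Summing |U−V|·P(x,y) over outcomes with U + V > 8 gives 25/16.
E[|U − V| | U + V > 8] = (25/16) / (9/16) = 25/9.

25/9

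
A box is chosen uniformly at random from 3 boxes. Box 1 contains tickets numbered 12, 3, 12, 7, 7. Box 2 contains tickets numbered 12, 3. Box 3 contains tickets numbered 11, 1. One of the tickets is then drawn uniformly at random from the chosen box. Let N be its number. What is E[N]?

E[N | box 1] = (12+3+12+7+7)/5 = 41/5.
E[N | box 2] = (12+3)/2 = 15/2.
E[N | box 3] = (11+1)/2 = 6.
E[N] = (1/3)·(41/5) + (1/3)·(15/2) + (1/3)·(6) = 217/30.

217/30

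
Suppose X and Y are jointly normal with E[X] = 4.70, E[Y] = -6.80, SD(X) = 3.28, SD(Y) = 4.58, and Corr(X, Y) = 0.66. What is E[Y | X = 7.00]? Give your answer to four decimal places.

-4.6804

For a bivariate normal, E[Y | X=x] = μ_Y + ρ·(σ_Y/σ_X)·(x − μ_X).
E[Y | X=7.00] = -6.80 + (0.66)·(4.58/3.28)·(7.00 − (4.70)) = -6.80 + (0.921585)·(2.3) = -4.6804.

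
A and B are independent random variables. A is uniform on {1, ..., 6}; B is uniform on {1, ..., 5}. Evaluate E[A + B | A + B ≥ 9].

Outcomes with A + B ≥ 9: (4,5), (5,4), (5,5), (6,3), (6,4), (6,5), each with probability 1/30.
E[A + B | A + B ≥ 9] = (9 + 9 + 10 + 9 + 10 + 11) / 6 = 29/3.

29/3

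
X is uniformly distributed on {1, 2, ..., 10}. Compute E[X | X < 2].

Given X < 2, X is equally likely to be any of {1}.
E[X | X < 2] = (1) / 1 = 1.

1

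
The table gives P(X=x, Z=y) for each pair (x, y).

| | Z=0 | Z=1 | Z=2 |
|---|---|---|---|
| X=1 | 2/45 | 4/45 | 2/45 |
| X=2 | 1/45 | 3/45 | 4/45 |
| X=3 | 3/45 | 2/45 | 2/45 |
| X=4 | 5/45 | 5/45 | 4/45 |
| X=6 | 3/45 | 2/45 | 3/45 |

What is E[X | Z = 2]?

P(Z = 2) = 1/3.
Σ X·P over the event = 1·(2/45) + 2·(4/45) + 3·(2/45) + 4·(4/45) + 6·(3/45) = 10/9.
E[X | Z = 2] = (10/9) / (1/3) = 10/3.

10/3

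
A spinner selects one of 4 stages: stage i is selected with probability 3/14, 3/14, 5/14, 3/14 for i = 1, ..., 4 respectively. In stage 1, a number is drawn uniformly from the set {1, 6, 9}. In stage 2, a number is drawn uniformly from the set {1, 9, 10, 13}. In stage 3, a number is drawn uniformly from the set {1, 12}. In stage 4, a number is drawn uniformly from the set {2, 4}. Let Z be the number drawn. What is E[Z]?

47/8

E[Z | stage 1] = (1+6+9)/3 = 16/3.
E[Z | stage 2] = (1+9+10+13)/4 = 33/4.
E[Z | stage 3] = (1+12)/2 = 13/2.
E[Z | stage 4] = (2+4)/2 = 3.
By the law of total expectation,
E[Z] = (3/14)·(16/3) + (3/14)·(33/4) + (5/14)·(13/2) + (3/14)·(3) = 47/8.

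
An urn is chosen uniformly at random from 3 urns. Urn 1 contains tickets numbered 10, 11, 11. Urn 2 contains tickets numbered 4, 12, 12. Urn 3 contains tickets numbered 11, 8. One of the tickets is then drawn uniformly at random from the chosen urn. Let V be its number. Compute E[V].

E[V | urn 1] = (10+11+11)/3 = 32/3.
E[V | urn 2] = (4+12+12)/3 = 28/3.
E[V | urn 3] = (11+8)/2 = 19/2.
E[V] = (1/3)·(32/3) + (1/3)·(28/3) + (1/3)·(19/2) = 59/6.

59/6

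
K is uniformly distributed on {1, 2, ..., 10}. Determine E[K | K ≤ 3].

2

Given K ≤ 3, K is equally likely to be any of {1, 2, 3}.
E[K | K ≤ 3] = (1 + 2 + 3) / 3 = 2.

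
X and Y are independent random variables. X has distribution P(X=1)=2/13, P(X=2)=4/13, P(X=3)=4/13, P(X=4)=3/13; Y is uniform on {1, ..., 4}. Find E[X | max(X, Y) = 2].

P(max(X, Y) = 2) = 5/26.
Summing X·P(x,y) over outcomes with max(X, Y) = 2 gives 9/26.
E[X | max(X, Y) = 2] = (9/26) / (5/26) = 9/5.

9/5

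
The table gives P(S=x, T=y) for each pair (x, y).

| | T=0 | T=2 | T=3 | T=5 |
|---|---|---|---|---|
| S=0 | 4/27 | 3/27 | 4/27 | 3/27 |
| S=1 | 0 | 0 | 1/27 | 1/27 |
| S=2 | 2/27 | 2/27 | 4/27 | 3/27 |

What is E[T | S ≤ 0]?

33/14

P(S ≤ 0) = 14/27.
Σ T·P over the event = 0·(4/27) + 2·(3/27) + 3·(4/27) + 5·(3/27) = 11/9.
E[T | S ≤ 0] = (11/9) / (14/27) = 33/14.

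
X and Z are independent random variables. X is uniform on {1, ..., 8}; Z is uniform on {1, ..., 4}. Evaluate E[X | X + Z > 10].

Outcomes with X + Z > 10: (7,4), (8,3), (8,4), each with probability 1/32.
E[X | X + Z > 10] = (7 + 8 + 8) / 3 = 23/3.

23/3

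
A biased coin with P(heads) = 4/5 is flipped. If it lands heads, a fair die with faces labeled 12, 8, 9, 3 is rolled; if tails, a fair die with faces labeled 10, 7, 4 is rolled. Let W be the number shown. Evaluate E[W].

39/5

E[W | heads] = (12+8+9+3)/4 = 8.
E[W | tails] = (10+7+4)/3 = 7.
By the law of total expectation,
E[W] = (4/5)·(8) + (1/5)·(7) = 39/5.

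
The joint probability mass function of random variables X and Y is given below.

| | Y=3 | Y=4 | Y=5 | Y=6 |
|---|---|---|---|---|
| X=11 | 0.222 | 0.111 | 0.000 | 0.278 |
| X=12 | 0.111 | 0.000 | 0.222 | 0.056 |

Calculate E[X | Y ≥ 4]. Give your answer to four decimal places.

P(Y ≥ 4) = 0.667.
Σ X·P over the event = 11·(0.111) + 11·(0.278) + 12·(0.222) + 12·(0.056) = 7.615.
E[X | Y ≥ 4] = (7.615) / (0.667) = 11.4168.

11.4168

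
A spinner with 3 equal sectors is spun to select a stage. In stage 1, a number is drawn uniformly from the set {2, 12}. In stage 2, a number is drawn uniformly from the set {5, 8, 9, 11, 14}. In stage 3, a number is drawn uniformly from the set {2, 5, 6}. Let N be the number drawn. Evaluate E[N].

311/45

E[N | stage 1] = (2+12)/2 = 7.
E[N | stage 2] = (5+8+9+11+14)/5 = 47/5.
E[N | stage 3] = (2+5+6)/3 = 13/3.
E[N] = (1/3)·(7) + (1/3)·(47/5) + (1/3)·(13/3) = 311/45.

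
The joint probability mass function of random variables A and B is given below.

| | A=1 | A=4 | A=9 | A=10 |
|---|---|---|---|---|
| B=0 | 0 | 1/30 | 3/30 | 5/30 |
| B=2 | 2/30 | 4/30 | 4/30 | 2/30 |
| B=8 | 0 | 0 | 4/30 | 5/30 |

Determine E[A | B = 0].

9

P(B = 0) = 3/10.
Summing A·P(A=x,B=y) over the conditioning event gives 27/10.
E[A | B = 0] = (27/10) / (3/10) = 9.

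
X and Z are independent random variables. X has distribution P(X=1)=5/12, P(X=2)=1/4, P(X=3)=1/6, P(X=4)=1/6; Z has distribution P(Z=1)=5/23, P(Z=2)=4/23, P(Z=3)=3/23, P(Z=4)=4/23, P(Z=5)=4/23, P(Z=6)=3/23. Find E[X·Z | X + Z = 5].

222/47

P(X + Z = 5) = 47/276.
Summing XZ·P(x,y) over outcomes with X + Z = 5 gives 37/46.
E[X·Z | X + Z = 5] = (37/46) / (47/276) = 222/47.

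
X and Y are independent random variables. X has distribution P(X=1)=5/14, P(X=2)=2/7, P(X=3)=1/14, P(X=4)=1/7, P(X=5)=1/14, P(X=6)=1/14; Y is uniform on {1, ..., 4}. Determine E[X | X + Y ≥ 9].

17/3

P(X + Y ≥ 9) = 3/56.
Summing X·P(x,y) over outcomes with X + Y ≥ 9 gives 17/56.
E[X | X + Y ≥ 9] = (17/56) / (3/56) = 17/3.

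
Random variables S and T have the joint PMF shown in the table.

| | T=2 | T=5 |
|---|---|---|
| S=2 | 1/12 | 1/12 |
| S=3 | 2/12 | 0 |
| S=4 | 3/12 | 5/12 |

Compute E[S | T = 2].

P(T = 2) = 1/2.
Σ S·P over the event = 2·(1/12) + 3·(2/12) + 4·(3/12) = 5/3.
E[S | T = 2] = (5/3) / (1/2) = 10/3.

10/3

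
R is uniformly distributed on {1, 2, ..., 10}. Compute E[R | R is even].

Given R is even, R is equally likely to be any of {2, 4, 6, 8, 10}.
E[R | R is even] = (2 + 4 + 6 + 8 + 10) / 5 = 6.

6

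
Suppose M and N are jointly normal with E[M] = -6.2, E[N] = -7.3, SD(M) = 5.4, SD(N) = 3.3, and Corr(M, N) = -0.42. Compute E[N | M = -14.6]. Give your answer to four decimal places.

The regression of N on M has slope ρ·σ_N/σ_M and passes through (μ_M, μ_N).
E[N | M=-14.6] = -7.3 + (-0.42)·(3.3/5.4)·(-14.6 − (-6.2)) = -7.3 + (-0.25667)·(-8.4) = -5.1440.

-5.1440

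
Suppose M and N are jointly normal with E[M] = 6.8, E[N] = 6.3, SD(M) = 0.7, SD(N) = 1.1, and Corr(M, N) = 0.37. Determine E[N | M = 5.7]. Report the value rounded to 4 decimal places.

5.6604

E[N | M=x] = μ_N + ρ(σ_N/σ_M)(x − μ_M) for jointly normal variables.
E[N | M=5.7] = 6.3 + (0.37)·(1.1/0.7)·(5.7 − (6.8)) = 6.3 + (0.58143)·(-1.1) = 5.6604.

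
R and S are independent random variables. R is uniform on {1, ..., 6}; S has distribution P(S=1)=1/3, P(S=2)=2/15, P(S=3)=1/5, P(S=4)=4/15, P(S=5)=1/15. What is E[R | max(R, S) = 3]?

P(max(R, S) = 3) = 8/45.
Summing R·P(x,y) over outcomes with max(R, S) = 3 gives 13/30.
E[R | max(R, S) = 3] = (13/30) / (8/45) = 39/16.

39/16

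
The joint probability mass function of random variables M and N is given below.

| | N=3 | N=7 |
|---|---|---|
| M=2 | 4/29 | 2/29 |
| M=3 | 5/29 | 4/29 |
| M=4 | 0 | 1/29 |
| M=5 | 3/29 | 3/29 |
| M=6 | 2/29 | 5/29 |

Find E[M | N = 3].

25/7

P(N = 3) = 14/29.
Σ M·P over the event = 2·(4/29) + 3·(5/29) + 5·(3/29) + 6·(2/29) = 50/29.
E[M | N = 3] = (50/29) / (14/29) = 25/7.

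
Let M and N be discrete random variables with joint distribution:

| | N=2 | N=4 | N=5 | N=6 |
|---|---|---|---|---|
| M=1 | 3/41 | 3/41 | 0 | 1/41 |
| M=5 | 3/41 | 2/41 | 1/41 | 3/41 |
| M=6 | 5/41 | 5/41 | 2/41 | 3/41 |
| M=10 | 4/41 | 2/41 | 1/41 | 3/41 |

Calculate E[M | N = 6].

P(N = 6) = 10/41.
Σ M·P over the event = 1·(1/41) + 5·(3/41) + 6·(3/41) + 10·(3/41) = 64/41.
E[M | N = 6] = (64/41) / (10/41) = 32/5.

32/5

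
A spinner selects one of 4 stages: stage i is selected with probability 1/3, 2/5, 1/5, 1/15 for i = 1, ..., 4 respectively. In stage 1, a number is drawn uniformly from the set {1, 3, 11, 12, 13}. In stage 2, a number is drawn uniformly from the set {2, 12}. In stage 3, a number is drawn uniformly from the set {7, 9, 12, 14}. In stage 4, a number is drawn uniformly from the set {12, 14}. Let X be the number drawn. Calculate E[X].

E[X | stage 1] = (1+3+11+12+13)/5 = 8.
E[X | stage 2] = (2+12)/2 = 7.
E[X | stage 3] = (7+9+12+14)/4 = 21/2.
E[X | stage 4] = (12+14)/2 = 13.
By the law of total expectation,
E[X] = (1/3)·(8) + (2/5)·(7) + (1/5)·(21/2) + (1/15)·(13) = 253/30.

253/30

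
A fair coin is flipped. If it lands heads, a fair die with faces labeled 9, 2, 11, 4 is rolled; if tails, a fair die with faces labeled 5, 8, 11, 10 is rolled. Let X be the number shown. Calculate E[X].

15/2

E[X | heads] = (9+2+11+4)/4 = 13/2.
E[X | tails] = (5+8+11+10)/4 = 17/2.
E[X] = (1/2)·(13/2) + (1/2)·(17/2) = 15/2.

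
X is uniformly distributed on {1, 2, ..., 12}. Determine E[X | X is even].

Given X is even, X is equally likely to be any of {2, 4, 6, 8, 10, 12}.
E[X | X is even] = (2 + 4 + 6 + 8 + 10 + 12) / 6 = 7.

7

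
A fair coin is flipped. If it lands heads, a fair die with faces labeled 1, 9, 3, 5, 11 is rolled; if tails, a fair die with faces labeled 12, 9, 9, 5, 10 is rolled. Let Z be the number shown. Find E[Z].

E[Z | heads] = (1+9+3+5+11)/5 = 29/5.
E[Z | tails] = (12+9+9+5+10)/5 = 9.
E[Z] = (1/2)·(29/5) + (1/2)·(9) = 37/5.

37/5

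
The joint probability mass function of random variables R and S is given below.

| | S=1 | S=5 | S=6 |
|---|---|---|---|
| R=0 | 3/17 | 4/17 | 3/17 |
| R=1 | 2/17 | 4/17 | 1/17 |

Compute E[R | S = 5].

P(S = 5) = 8/17.
Summing R·P(R=x,S=y) over the conditioning event gives 4/17.
E[R | S = 5] = (4/17) / (8/17) = 1/2.

1/2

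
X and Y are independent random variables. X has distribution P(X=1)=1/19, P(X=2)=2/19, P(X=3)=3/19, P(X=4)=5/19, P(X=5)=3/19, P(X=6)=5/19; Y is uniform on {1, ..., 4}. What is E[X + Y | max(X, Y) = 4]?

84/13

P(max(X, Y) = 4) = 13/38.
Summing (X+Y)·P(x,y) over outcomes with max(X, Y) = 4 gives 42/19.
E[X + Y | max(X, Y) = 4] = (42/19) / (13/38) = 84/13.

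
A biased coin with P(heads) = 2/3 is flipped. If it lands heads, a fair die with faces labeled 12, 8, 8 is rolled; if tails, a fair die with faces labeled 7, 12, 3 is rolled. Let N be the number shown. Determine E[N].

26/3

E[N | heads] = (12+8+8)/3 = 28/3.
E[N | tails] = (7+12+3)/3 = 22/3.
E[N] = (2/3)·(28/3) + (1/3)·(22/3) = 26/3.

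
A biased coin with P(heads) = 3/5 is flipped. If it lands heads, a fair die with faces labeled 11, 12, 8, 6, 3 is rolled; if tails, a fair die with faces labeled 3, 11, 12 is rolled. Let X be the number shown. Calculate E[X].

E[X | heads] = (11+12+8+6+3)/5 = 8.
E[X | tails] = (3+11+12)/3 = 26/3.
E[X] = (3/5)·(8) + (2/5)·(26/3) = 124/15.

124/15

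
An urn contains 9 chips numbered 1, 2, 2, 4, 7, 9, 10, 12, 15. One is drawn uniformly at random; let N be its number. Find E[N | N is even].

P(N is even) = 5/9.
Σ over the event: 2·2/9 + 4·1/9 + 10·1/9 + 12·1/9 = 10/3.
E[N | N is even] = (10/3) / (5/9) = 6.

6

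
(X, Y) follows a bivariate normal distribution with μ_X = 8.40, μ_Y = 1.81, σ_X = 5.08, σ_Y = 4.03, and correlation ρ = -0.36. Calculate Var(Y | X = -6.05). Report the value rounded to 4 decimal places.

The conditional variance in a bivariate normal is σ_Y²(1 − ρ²), independent of x.
Var(Y | X=-6.05) = (4.03)²·(1 − (-0.36)²) = 16.2409·0.8704 = 14.1361.

14.1361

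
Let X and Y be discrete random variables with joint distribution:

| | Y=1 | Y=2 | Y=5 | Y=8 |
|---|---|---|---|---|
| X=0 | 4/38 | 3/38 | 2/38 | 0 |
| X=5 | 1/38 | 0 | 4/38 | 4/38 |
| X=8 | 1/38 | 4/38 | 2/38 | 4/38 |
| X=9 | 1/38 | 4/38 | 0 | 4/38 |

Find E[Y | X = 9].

P(X = 9) = 9/38.
Σ Y·P over the event = 1·(1/38) + 2·(4/38) + 8·(4/38) = 41/38.
E[Y | X = 9] = (41/38) / (9/38) = 41/9.

41/9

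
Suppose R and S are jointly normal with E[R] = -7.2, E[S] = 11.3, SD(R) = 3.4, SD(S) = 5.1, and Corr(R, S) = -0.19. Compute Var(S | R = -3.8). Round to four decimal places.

25.0710

For a bivariate normal, Var(S | R=x) = σ_S²(1 − ρ²).
Var(S | R=-3.8) = (5.1)²·(1 − (-0.19)²) = 26.01·0.9639 = 25.0710.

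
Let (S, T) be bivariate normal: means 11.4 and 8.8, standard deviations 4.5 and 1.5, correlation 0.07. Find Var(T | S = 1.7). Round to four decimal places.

Var(T | S=x) = (1 − ρ²)·σ_T².
Var(T | S=1.7) = (1.5)²·(1 − (0.07)²) = 2.25·0.9951 = 2.2390.

2.2390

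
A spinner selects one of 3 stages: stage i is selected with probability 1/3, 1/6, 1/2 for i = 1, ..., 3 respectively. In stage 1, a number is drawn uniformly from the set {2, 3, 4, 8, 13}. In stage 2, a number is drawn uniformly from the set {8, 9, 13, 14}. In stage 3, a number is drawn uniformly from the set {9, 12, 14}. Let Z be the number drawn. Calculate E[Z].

E[Z | stage 1] = (2+3+4+8+13)/5 = 6.
E[Z | stage 2] = (8+9+13+14)/4 = 11.
E[Z | stage 3] = (9+12+14)/3 = 35/3.
By the law of total expectation,
E[Z] = (1/3)·(6) + (1/6)·(11) + (1/2)·(35/3) = 29/3.

29/3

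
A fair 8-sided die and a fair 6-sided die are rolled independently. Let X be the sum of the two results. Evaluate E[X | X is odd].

P(X is odd) = 1/2.
Σ over the event: 3·1/24 + 5·1/12 + 7·1/8 + 9·1/8 + 11·1/12 + 13·1/24 = 4.
E[X | X is odd] = (4) / (1/2) = 8.

8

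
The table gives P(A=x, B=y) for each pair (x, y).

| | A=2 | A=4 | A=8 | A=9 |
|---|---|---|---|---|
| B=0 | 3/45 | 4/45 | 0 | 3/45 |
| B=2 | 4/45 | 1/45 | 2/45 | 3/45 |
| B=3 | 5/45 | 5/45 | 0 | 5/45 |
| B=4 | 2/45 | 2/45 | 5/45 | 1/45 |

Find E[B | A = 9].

P(A = 9) = 4/15.
Σ B·P over the event = 0·(3/45) + 2·(3/45) + 3·(5/45) + 4·(1/45) = 5/9.
E[B | A = 9] = (5/9) / (4/15) = 25/12.

25/12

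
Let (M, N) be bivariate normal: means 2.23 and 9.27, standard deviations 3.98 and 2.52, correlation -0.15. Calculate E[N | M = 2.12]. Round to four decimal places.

9.2804

The regression of N on M has slope ρ·σ_N/σ_M and passes through (μ_M, μ_N).
E[N | M=2.12] = 9.27 + (-0.15)·(2.52/3.98)·(2.12 − (2.23)) = 9.27 + (-0.094975)·(-0.11) = 9.2804.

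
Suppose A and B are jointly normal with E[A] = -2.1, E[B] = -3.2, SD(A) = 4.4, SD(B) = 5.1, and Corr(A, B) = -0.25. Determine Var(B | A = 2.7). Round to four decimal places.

The conditional variance in a bivariate normal is σ_B²(1 − ρ²), independent of x.
Var(B | A=2.7) = (5.1)²·(1 − (-0.25)²) = 26.01·0.9375 = 24.3844.

24.3844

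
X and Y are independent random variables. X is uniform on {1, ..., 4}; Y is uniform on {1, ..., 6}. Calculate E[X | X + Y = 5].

5/2

Outcomes with X + Y = 5: (1,4), (2,3), (3,2), (4,1), each with probability 1/24.
E[X | X + Y = 5] = (1 + 2 + 3 + 4) / 4 = 5/2.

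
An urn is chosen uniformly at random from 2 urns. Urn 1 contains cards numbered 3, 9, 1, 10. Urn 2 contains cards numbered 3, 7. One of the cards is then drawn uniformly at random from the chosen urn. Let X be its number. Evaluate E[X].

43/8

E[X | urn 1] = (3+9+1+10)/4 = 23/4.
E[X | urn 2] = (3+7)/2 = 5.
E[X] = (1/2)·(23/4) + (1/2)·(5) = 43/8.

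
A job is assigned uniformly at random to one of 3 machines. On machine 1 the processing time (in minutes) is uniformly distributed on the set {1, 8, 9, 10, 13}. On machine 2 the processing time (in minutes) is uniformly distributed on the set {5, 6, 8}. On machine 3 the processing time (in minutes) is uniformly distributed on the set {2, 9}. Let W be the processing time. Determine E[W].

E[W | machine 1] = (1+8+9+10+13)/5 = 41/5.
E[W | machine 2] = (5+6+8)/3 = 19/3.
E[W | machine 3] = (2+9)/2 = 11/2.
By the law of total expectation,
E[W] = (1/3)·(41/5) + (1/3)·(19/3) + (1/3)·(11/2) = 601/90.

601/90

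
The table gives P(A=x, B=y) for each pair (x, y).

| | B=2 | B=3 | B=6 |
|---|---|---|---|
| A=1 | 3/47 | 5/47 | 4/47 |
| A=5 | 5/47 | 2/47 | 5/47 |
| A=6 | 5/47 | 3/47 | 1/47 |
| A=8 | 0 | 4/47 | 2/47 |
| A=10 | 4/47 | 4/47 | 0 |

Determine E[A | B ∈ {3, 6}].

P(B ∈ {3, 6}) = 30/47.
Summing A·P(A=x,B=y) over the conditioning event gives 156/47.
E[A | B ∈ {3, 6}] = (156/47) / (30/47) = 26/5.

26/5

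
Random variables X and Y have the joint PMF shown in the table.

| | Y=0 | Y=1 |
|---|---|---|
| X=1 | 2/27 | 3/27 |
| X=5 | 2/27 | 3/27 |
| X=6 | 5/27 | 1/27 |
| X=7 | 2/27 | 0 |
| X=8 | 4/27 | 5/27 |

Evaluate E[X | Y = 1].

P(Y = 1) = 4/9.
Σ X·P over the event = 1·(3/27) + 5·(3/27) + 6·(1/27) + 8·(5/27) = 64/27.
E[X | Y = 1] = (64/27) / (4/9) = 16/3.

16/3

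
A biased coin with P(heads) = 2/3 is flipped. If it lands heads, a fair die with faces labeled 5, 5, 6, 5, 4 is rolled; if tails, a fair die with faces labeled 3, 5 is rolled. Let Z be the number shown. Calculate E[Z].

14/3

E[Z | heads] = (5+5+6+5+4)/5 = 5.
E[Z | tails] = (3+5)/2 = 4.
By the law of total expectation,
E[Z] = (2/3)·(5) + (1/3)·(4) = 14/3.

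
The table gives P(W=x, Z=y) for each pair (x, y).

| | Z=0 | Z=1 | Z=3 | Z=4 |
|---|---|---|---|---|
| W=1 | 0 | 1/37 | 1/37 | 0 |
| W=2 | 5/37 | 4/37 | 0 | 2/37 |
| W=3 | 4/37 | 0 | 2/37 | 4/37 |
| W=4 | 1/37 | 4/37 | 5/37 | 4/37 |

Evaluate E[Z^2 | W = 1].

P(W = 1) = 2/37.
Σ Z^2·P over the event = 1·(1/37) + 9·(1/37) = 10/37.
E[Z^2 | W = 1] = (10/37) / (2/37) = 5.

5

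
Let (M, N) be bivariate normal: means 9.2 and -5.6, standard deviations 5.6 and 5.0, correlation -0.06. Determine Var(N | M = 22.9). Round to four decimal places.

For a bivariate normal, Var(N | M=x) = σ_N²(1 − ρ²).
Var(N | M=22.9) = (5.0)²·(1 − (-0.06)²) = 25·0.9964 = 24.9100.

24.9100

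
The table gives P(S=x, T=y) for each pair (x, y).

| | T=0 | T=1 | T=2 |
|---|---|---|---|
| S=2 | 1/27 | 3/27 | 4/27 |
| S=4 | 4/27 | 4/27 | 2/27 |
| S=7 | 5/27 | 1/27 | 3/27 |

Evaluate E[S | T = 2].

P(T = 2) = 1/3.
Σ S·P over the event = 2·(4/27) + 4·(2/27) + 7·(3/27) = 37/27.
E[S | T = 2] = (37/27) / (1/3) = 37/9.

37/9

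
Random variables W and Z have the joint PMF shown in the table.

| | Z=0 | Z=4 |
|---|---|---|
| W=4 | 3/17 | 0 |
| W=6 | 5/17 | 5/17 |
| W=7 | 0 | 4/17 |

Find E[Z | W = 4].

P(W = 4) = 3/17.
Σ Z·P over the event = 0·(3/17) = 0.
E[Z | W = 4] = (0) / (3/17) = 0.

0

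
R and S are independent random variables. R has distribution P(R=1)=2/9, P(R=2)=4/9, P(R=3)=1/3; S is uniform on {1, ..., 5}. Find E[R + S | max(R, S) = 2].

P(max(R, S) = 2) = 2/9.
Summing (R+S)·P(x,y) over outcomes with max(R, S) = 2 gives 34/45.
E[R + S | max(R, S) = 2] = (34/45) / (2/9) = 17/5.

17/5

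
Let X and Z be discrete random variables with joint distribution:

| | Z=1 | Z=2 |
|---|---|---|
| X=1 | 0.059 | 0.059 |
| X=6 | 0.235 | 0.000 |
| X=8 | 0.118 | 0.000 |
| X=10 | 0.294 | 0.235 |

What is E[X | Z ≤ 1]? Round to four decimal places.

P(Z ≤ 1) = 0.706.
Summing X·P(X=x,Z=y) over the conditioning event gives 5.353.
E[X | Z ≤ 1] = (5.353) / (0.706) = 7.5822.

7.5822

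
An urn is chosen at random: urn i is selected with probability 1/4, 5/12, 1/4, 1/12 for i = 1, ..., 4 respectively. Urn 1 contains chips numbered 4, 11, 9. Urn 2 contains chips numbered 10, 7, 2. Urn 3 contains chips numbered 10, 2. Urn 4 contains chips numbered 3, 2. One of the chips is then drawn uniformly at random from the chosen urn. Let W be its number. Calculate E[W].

E[W | urn 1] = (4+11+9)/3 = 8.
E[W | urn 2] = (10+7+2)/3 = 19/3.
E[W | urn 3] = (10+2)/2 = 6.
E[W | urn 4] = (3+2)/2 = 5/2.
By the law of total expectation,
E[W] = (1/4)·(8) + (5/12)·(19/3) + (1/4)·(6) + (1/12)·(5/2) = 457/72.

457/72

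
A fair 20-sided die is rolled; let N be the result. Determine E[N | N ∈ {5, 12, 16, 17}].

25/2

P(N ∈ {5, 12, 16, 17}) = 1/5.
Σ over the event: 5·1/20 + 12·1/20 + 16·1/20 + 17·1/20 = 5/2.
E[N | N ∈ {5, 12, 16, 17}] = (5/2) / (1/5) = 25/2.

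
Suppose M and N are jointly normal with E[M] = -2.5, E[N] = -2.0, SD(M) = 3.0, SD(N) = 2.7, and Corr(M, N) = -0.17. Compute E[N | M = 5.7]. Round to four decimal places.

-3.2546

E[N | M=x] = μ_N + ρ(σ_N/σ_M)(x − μ_M) for jointly normal variables.
E[N | M=5.7] = -2.0 + (-0.17)·(2.7/3.0)·(5.7 − (-2.5)) = -2.0 + (-0.153)·(8.2) = -3.2546.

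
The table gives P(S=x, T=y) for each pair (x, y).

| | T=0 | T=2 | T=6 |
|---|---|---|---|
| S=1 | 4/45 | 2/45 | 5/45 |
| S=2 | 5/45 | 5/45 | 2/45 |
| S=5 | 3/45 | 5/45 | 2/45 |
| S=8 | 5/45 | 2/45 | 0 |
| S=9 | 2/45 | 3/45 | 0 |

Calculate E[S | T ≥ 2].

99/26

P(T ≥ 2) = 26/45.
Σ S·P over the event = 1·(2/45) + 1·(5/45) + 2·(5/45) + 2·(2/45) + 5·(5/45) + 5·(2/45) + 8·(2/45) + 9·(3/45) = 11/5.
E[S | T ≥ 2] = (11/5) / (26/45) = 99/26.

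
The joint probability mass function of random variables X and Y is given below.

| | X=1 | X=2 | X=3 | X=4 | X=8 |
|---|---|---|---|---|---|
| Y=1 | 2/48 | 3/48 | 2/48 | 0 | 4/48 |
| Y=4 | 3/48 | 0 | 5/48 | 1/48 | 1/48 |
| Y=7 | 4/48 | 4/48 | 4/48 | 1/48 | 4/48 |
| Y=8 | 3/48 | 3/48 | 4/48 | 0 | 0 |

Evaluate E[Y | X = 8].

4

P(X = 8) = 3/16.
Summing Y·P(X=x,Y=y) over the conditioning event gives 3/4.
E[Y | X = 8] = (3/4) / (3/16) = 4.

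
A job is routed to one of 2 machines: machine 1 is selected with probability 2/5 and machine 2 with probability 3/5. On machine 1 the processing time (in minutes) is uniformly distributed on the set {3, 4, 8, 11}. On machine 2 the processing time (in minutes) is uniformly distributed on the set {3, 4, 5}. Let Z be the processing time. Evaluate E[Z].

5

E[Z | machine 1] = (3+4+8+11)/4 = 13/2.
E[Z | machine 2] = (3+4+5)/3 = 4.
E[Z] = (2/5)·(13/2) + (3/5)·(4) = 5.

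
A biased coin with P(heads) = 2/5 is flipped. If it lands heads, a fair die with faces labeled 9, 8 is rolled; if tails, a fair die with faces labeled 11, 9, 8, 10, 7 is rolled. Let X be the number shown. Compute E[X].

44/5

E[X | heads] = (9+8)/2 = 17/2.
E[X | tails] = (11+9+8+10+7)/5 = 9.
By the law of total expectation,
E[X] = (2/5)·(17/2) + (3/5)·(9) = 44/5.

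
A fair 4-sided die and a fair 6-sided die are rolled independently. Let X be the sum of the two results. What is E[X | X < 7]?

32/7

P(X < 7) = 7/12.
Σ over the event: 2·1/24 + 3·1/12 + 4·1/8 + 5·1/6 + 6·1/6 = 8/3.
E[X | X < 7] = (8/3) / (7/12) = 32/7.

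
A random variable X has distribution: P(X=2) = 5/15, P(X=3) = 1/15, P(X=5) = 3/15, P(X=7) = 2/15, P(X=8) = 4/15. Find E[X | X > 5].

23/3

P(X > 5) = 2/5.
Σ over the event: 7·2/15 + 8·4/15 = 46/15.
E[X | X > 5] = (46/15) / (2/5) = 23/3.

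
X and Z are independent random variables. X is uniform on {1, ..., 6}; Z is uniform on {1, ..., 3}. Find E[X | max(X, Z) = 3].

12/5

Outcomes with max(X, Z) = 3: (1,3), (2,3), (3,1), (3,2), (3,3), each with probability 1/18.
E[X | max(X, Z) = 3] = (1 + 2 + 3 + 3 + 3) / 5 = 12/5.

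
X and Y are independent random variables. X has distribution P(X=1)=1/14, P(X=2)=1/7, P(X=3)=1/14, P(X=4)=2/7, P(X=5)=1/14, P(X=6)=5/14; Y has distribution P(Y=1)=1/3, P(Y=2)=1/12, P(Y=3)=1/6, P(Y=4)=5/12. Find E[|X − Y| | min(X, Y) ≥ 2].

79/52

P(min(X, Y) ≥ 2) = 13/21.
Summing |X−Y|·P(x,y) over outcomes with min(X, Y) ≥ 2 gives 79/84.
E[|X − Y| | min(X, Y) ≥ 2] = (79/84) / (13/21) = 79/52.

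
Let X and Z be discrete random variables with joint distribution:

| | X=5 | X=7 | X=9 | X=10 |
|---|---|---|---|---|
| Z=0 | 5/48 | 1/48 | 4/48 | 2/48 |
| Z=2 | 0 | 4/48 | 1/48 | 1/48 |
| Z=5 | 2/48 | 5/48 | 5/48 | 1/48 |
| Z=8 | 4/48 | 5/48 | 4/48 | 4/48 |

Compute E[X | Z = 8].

131/17

P(Z = 8) = 17/48.
Σ X·P over the event = 5·(4/48) + 7·(5/48) + 9·(4/48) + 10·(4/48) = 131/48.
E[X | Z = 8] = (131/48) / (17/48) = 131/17.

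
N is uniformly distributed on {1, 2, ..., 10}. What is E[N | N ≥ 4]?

7

Given N ≥ 4, N is equally likely to be any of {4, 5, 6, 7, 8, 9, 10}.
E[N | N ≥ 4] = (4 + 5 + 6 + 7 + 8 + 9 + 10) / 7 = 7.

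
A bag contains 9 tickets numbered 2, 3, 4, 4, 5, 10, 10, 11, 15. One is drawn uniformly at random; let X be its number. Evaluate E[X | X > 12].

15

P(X > 12) = 1/9.
Σ over the event: 15·1/9 = 5/3.
E[X | X > 12] = (5/3) / (1/9) = 15.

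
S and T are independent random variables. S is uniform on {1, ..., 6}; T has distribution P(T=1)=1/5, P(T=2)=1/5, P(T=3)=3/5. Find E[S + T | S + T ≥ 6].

P(S + T ≥ 6) = 17/30.
Summing (S+T)·P(x,y) over outcomes with S + T ≥ 6 gives 62/15.
E[S + T | S + T ≥ 6] = (62/15) / (17/30) = 124/17.

124/17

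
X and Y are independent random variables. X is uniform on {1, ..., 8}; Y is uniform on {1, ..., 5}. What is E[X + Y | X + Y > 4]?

P(X + Y > 4) = 17/20.
Summing (X+Y)·P(x,y) over outcomes with X + Y > 4 gives 7.
E[X + Y | X + Y > 4] = (7) / (17/20) = 140/17.

140/17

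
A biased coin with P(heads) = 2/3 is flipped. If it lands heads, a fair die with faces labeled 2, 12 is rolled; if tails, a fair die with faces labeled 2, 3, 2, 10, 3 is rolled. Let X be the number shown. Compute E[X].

6

E[X | heads] = (2+12)/2 = 7.
E[X | tails] = (2+3+2+10+3)/5 = 4.
By the law of total expectation,
E[X] = (2/3)·(7) + (1/3)·(4) = 6.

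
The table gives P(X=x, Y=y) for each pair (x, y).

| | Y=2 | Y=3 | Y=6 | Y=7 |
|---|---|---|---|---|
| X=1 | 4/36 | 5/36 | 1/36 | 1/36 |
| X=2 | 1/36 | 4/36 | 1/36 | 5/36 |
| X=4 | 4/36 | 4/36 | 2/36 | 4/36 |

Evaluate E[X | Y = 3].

P(Y = 3) = 13/36.
Σ X·P over the event = 1·(5/36) + 2·(4/36) + 4·(4/36) = 29/36.
E[X | Y = 3] = (29/36) / (13/36) = 29/13.

29/13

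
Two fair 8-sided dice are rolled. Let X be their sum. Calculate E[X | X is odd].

P(X is odd) = 1/2.
Σ over the event: 3·1/32 + 5·1/16 + 7·3/32 + 9·1/8 + 11·3/32 + 13·1/16 + 15·1/32 = 9/2.
E[X | X is odd] = (9/2) / (1/2) = 9.

9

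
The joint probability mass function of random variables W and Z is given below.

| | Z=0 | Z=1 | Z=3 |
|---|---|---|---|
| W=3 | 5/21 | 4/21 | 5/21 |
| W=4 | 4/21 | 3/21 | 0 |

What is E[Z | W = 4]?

3/7

P(W = 4) = 1/3.
Summing Z·P(W=x,Z=y) over the conditioning event gives 1/7.
E[Z | W = 4] = (1/7) / (1/3) = 3/7.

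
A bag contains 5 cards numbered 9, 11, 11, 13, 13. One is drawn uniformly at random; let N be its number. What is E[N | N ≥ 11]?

12

P(N ≥ 11) = 4/5.
Σ over the event: 11·2/5 + 13·2/5 = 48/5.
E[N | N ≥ 11] = (48/5) / (4/5) = 12.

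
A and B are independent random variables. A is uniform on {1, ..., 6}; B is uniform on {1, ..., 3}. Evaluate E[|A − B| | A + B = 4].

4/3

P(A + B = 4) = 1/6.
Summing |A−B|·P(x,y) over outcomes with A + B = 4 gives 2/9.
E[|A − B| | A + B = 4] = (2/9) / (1/6) = 4/3.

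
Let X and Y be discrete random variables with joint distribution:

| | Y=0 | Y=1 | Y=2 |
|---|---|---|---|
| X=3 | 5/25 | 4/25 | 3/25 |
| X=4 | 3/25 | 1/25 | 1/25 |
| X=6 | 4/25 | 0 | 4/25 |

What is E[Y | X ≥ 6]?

1

P(X ≥ 6) = 8/25.
Σ Y·P over the event = 0·(4/25) + 2·(4/25) = 8/25.
E[Y | X ≥ 6] = (8/25) / (8/25) = 1.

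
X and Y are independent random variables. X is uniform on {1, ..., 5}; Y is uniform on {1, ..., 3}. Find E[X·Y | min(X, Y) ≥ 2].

Outcomes with min(X, Y) ≥ 2: (2,2), (2,3), (3,2), (3,3), (4,2), (4,3), (5,2), (5,3), each with probability 1/15.
E[X·Y | min(X, Y) ≥ 2] = (4 + 6 + 6 + 9 + 8 + 12 + 10 + 15) / 8 = 35/4.

35/4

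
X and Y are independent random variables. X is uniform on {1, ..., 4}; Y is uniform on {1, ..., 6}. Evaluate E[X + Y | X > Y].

5

Outcomes with X > Y: (2,1), (3,1), (3,2), (4,1), (4,2), (4,3), each with probability 1/24.
E[X + Y | X > Y] = (3 + 4 + 5 + 5 + 6 + 7) / 6 = 5.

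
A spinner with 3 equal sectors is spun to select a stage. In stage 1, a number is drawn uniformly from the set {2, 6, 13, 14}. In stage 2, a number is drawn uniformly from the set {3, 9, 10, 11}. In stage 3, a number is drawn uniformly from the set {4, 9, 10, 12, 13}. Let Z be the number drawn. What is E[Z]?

E[Z | stage 1] = (2+6+13+14)/4 = 35/4.
E[Z | stage 2] = (3+9+10+11)/4 = 33/4.
E[Z | stage 3] = (4+9+10+12+13)/5 = 48/5.
E[Z] = (1/3)·(35/4) + (1/3)·(33/4) + (1/3)·(48/5) = 133/15.

133/15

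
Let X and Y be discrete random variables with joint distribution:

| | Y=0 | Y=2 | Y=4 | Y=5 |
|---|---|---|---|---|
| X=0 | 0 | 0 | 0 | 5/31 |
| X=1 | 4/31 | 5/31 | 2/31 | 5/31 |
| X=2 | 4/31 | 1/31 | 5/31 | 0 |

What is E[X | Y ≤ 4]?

31/21

P(Y ≤ 4) = 21/31.
Σ X·P over the event = 1·(4/31) + 1·(5/31) + 1·(2/31) + 2·(4/31) + 2·(1/31) + 2·(5/31) = 1.
E[X | Y ≤ 4] = (1) / (21/31) = 31/21.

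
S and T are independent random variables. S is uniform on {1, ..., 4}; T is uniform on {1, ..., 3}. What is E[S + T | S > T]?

5

Outcomes with S > T: (2,1), (3,1), (3,2), (4,1), (4,2), (4,3), each with probability 1/12.
E[S + T | S > T] = (3 + 4 + 5 + 5 + 6 + 7) / 6 = 5.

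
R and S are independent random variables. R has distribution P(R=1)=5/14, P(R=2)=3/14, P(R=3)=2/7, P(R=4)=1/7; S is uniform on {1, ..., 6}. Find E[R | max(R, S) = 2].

P(max(R, S) = 2) = 11/84.
Summing R·P(x,y) over outcomes with max(R, S) = 2 gives 17/84.
E[R | max(R, S) = 2] = (17/84) / (11/84) = 17/11.

17/11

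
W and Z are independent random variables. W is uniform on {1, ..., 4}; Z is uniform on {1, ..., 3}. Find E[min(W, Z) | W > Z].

Outcomes with W > Z: (2,1), (3,1), (3,2), (4,1), (4,2), (4,3), each with probability 1/12.
E[min(W, Z) | W > Z] = (1 + 1 + 2 + 1 + 2 + 3) / 6 = 5/3.

5/3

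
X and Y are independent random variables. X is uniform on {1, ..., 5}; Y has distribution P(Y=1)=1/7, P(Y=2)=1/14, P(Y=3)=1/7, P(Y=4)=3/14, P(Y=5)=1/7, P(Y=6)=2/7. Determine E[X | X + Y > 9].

23/5

P(X + Y > 9) = 1/7.
Summing X·P(x,y) over outcomes with X + Y > 9 gives 23/35.
E[X | X + Y > 9] = (23/35) / (1/7) = 23/5.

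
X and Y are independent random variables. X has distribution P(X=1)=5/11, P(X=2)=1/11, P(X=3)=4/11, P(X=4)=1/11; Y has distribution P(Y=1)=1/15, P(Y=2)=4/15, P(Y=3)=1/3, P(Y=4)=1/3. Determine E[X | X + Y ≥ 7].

10/3

P(X + Y ≥ 7) = 2/11.
Summing X·P(x,y) over outcomes with X + Y ≥ 7 gives 20/33.
E[X | X + Y ≥ 7] = (20/33) / (2/11) = 10/3.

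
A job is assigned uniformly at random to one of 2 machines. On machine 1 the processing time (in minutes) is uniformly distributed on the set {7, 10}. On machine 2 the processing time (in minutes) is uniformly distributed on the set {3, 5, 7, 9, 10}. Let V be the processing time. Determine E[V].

153/20

E[V | machine 1] = (7+10)/2 = 17/2.
E[V | machine 2] = (3+5+7+9+10)/5 = 34/5.
E[V] = (1/2)·(17/2) + (1/2)·(34/5) = 153/20.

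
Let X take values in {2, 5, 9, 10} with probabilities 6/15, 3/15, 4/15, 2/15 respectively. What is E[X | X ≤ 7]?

3

P(X ≤ 7) = 3/5.
Σ over the event: 2·2/5 + 5·1/5 = 9/5.
E[X | X ≤ 7] = (9/5) / (3/5) = 3.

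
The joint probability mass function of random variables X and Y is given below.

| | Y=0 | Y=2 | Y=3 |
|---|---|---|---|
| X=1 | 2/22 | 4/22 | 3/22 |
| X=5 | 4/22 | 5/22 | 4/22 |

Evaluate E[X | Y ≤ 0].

11/3

P(Y ≤ 0) = 3/11.
Summing X·P(X=x,Y=y) over the conditioning event gives 1.
E[X | Y ≤ 0] = (1) / (3/11) = 11/3.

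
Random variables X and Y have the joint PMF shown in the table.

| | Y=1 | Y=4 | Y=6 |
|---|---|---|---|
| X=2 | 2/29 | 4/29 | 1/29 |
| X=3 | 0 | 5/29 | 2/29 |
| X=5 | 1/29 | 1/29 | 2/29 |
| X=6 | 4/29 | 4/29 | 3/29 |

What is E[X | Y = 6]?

9/2

P(Y = 6) = 8/29.
Σ X·P over the event = 2·(1/29) + 3·(2/29) + 5·(2/29) + 6·(3/29) = 36/29.
E[X | Y = 6] = (36/29) / (8/29) = 9/2.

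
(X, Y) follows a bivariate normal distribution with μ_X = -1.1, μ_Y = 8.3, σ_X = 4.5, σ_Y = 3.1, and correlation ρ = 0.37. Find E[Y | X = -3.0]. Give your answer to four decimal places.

7.8157

For a bivariate normal, E[Y | X=x] = μ_Y + ρ·(σ_Y/σ_X)·(x − μ_X).
E[Y | X=-3.0] = 8.3 + (0.37)·(3.1/4.5)·(-3.0 − (-1.1)) = 8.3 + (0.25489)·(-1.9) = 7.8157.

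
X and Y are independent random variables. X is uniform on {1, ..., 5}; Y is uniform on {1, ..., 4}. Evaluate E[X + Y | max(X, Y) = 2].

10/3

Outcomes with max(X, Y) = 2: (1,2), (2,1), (2,2), each with probability 1/20.
E[X + Y | max(X, Y) = 2] = (3 + 3 + 4) / 3 = 10/3.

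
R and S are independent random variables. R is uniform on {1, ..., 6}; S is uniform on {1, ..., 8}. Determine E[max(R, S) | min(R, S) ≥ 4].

P(min(R, S) ≥ 4) = 5/16.
Summing max(R,S)·P(x,y) over outcomes with min(R, S) ≥ 4 gives 47/24.
E[max(R, S) | min(R, S) ≥ 4] = (47/24) / (5/16) = 94/15.

94/15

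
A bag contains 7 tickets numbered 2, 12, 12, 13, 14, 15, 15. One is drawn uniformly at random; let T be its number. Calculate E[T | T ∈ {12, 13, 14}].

P(T ∈ {12, 13, 14}) = 4/7.
Σ over the event: 12·2/7 + 13·1/7 + 14·1/7 = 51/7.
E[T | T ∈ {12, 13, 14}] = (51/7) / (4/7) = 51/4.

51/4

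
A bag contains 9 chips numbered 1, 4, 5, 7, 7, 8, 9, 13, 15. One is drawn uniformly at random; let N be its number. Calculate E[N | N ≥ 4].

17/2

P(N ≥ 4) = 8/9.
Σ over the event: 4·1/9 + 5·1/9 + 7·2/9 + 8·1/9 + 9·1/9 + 13·1/9 + 15·1/9 = 68/9.
E[N | N ≥ 4] = (68/9) / (8/9) = 17/2.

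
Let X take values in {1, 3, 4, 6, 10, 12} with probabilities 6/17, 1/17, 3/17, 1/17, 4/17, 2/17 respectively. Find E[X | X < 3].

1

P(X < 3) = 6/17.
Σ over the event: 1·6/17 = 6/17.
E[X | X < 3] = (6/17) / (6/17) = 1.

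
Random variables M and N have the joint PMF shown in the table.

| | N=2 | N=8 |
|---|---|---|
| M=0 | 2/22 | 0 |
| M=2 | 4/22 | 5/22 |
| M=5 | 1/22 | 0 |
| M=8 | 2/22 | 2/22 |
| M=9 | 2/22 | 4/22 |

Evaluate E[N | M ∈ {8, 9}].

28/5

P(M ∈ {8, 9}) = 5/11.
Σ N·P over the event = 2·(2/22) + 8·(2/22) + 2·(2/22) + 8·(4/22) = 28/11.
E[N | M ∈ {8, 9}] = (28/11) / (5/11) = 28/5.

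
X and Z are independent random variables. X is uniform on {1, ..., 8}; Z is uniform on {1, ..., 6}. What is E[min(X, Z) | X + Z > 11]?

Outcomes with X + Z > 11: (6,6), (7,5), (7,6), (8,4), (8,5), (8,6), each with probability 1/48.
E[min(X, Z) | X + Z > 11] = (6 + 5 + 6 + 4 + 5 + 6) / 6 = 16/3.

16/3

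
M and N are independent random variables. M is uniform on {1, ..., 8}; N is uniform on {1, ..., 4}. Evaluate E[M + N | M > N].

P(M > N) = 11/16.
Summing (M+N)·P(x,y) over outcomes with M > N gives 87/16.
E[M + N | M > N] = (87/16) / (11/16) = 87/11.

87/11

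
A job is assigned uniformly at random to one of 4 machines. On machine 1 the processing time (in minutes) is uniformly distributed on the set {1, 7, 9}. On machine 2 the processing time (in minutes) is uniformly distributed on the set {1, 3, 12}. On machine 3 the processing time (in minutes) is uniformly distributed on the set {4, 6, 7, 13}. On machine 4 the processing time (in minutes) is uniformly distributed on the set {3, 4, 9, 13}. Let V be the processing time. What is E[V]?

103/16

E[V | machine 1] = (1+7+9)/3 = 17/3.
E[V | machine 2] = (1+3+12)/3 = 16/3.
E[V | machine 3] = (4+6+7+13)/4 = 15/2.
E[V | machine 4] = (3+4+9+13)/4 = 29/4.
E[V] = (1/4)·(17/3) + (1/4)·(16/3) + (1/4)·(15/2) + (1/4)·(29/4) = 103/16.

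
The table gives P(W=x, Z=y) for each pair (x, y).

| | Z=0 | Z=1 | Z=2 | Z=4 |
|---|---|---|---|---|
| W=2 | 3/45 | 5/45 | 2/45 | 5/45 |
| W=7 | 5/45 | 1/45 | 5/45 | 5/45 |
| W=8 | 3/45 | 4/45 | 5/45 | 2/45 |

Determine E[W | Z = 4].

P(Z = 4) = 4/15.
Summing W·P(W=x,Z=y) over the conditioning event gives 61/45.
E[W | Z = 4] = (61/45) / (4/15) = 61/12.

61/12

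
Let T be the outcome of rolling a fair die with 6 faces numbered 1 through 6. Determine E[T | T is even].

Given T is even, T is equally likely to be any of {2, 4, 6}.
E[T | T is even] = (2 + 4 + 6) / 3 = 4.

4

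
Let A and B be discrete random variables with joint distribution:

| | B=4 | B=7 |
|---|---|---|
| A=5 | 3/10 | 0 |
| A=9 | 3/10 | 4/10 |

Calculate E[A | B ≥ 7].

P(B ≥ 7) = 2/5.
Summing A·P(A=x,B=y) over the conditioning event gives 18/5.
E[A | B ≥ 7] = (18/5) / (2/5) = 9.

9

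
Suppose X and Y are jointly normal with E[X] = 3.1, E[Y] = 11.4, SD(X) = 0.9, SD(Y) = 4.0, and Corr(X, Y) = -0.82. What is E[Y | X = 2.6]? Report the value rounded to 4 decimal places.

13.2222

The regression of Y on X has slope ρ·σ_Y/σ_X and passes through (μ_X, μ_Y).
E[Y | X=2.6] = 11.4 + (-0.82)·(4.0/0.9)·(2.6 − (3.1)) = 11.4 + (-3.6444)·(-0.5) = 13.2222.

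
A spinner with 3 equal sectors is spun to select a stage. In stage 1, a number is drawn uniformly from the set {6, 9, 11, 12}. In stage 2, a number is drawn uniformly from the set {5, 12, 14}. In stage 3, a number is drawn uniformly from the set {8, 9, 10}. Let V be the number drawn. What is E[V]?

173/18

E[V | stage 1] = (6+9+11+12)/4 = 19/2.
E[V | stage 2] = (5+12+14)/3 = 31/3.
E[V | stage 3] = (8+9+10)/3 = 9.
By the law of total expectation,
E[V] = (1/3)·(19/2) + (1/3)·(31/3) + (1/3)·(9) = 173/18.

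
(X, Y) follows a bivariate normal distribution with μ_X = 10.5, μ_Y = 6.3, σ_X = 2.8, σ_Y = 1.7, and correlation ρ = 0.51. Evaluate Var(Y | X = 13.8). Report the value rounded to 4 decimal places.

2.1383

The conditional variance in a bivariate normal is σ_Y²(1 − ρ²), independent of x.
Var(Y | X=13.8) = (1.7)²·(1 − (0.51)²) = 2.89·0.7399 = 2.1383.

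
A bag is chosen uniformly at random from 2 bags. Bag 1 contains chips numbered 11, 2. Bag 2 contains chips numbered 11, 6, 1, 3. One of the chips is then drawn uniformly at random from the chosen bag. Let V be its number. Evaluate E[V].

47/8

E[V | bag 1] = (11+2)/2 = 13/2.
E[V | bag 2] = (11+6+1+3)/4 = 21/4.
By the law of total expectation,
E[V] = (1/2)·(13/2) + (1/2)·(21/4) = 47/8.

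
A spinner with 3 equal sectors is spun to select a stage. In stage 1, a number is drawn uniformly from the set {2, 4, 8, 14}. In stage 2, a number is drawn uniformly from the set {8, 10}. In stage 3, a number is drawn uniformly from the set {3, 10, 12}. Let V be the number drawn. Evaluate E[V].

E[V | stage 1] = (2+4+8+14)/4 = 7.
E[V | stage 2] = (8+10)/2 = 9.
E[V | stage 3] = (3+10+12)/3 = 25/3.
By the law of total expectation,
E[V] = (1/3)·(7) + (1/3)·(9) + (1/3)·(25/3) = 73/9.

73/9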